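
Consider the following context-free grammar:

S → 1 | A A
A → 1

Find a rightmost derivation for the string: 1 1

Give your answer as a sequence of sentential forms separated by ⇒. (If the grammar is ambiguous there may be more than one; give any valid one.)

S ⇒ A A ⇒ A 1 ⇒ 1 1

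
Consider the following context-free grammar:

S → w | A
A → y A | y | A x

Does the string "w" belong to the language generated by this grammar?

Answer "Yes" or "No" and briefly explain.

Yes - a valid derivation exists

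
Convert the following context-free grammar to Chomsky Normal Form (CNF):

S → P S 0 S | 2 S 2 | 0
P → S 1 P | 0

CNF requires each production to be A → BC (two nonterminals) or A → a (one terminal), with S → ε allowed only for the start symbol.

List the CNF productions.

T0 → 0; T2 → 2; S → 0; T1 → 1; P → 0; S → P X0; X0 → S X1; X1 → T0 S; S → T2 X2; X2 → S T2; P → S X3; X3 → T1 P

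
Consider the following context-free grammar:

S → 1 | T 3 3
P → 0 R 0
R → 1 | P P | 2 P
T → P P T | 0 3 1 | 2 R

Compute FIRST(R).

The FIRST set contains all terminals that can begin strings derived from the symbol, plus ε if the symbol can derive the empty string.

We compute FIRST(R) using the standard algorithm.
FIRST(P) = {0}
FIRST(R) = {0, 1, 2}
FIRST(S) = {0, 1, 2}
FIRST(T) = {0, 2}
Therefore, FIRST(R) = {0, 1, 2}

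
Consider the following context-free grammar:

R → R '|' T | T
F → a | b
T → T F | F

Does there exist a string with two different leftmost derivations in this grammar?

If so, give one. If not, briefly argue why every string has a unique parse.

No - every string in the language has a unique leftmost derivation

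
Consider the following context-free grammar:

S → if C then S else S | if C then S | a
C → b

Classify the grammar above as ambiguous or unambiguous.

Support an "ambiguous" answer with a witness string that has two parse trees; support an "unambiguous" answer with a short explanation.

Ambiguous - the string 'if b then if b then if b then a else a' has two distinct parse trees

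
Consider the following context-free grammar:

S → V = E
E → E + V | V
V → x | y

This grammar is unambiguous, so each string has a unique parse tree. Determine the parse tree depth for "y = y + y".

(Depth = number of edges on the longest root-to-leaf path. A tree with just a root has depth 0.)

4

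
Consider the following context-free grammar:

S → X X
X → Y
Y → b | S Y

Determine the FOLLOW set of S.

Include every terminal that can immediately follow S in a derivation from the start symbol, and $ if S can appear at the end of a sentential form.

We compute FOLLOW(S) using the standard algorithm.
FOLLOW(S) starts with {$}.
FIRST(S) = {b}
FIRST(X) = {b}
FIRST(Y) = {b}
FOLLOW(S) = {$, b}
FOLLOW(X) = {$, b}
FOLLOW(Y) = {$, b}
Therefore, FOLLOW(S) = {$, b}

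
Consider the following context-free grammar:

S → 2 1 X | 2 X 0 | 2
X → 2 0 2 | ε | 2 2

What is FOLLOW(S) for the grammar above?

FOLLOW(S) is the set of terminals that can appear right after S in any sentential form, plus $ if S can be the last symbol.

We compute FOLLOW(S) using the standard algorithm.
FOLLOW(S) starts with {$}.
FIRST(S) = {2}
FIRST(X) = {2, ε}
FOLLOW(S) = {$}
FOLLOW(X) = {$, 0}
Therefore, FOLLOW(S) = {$}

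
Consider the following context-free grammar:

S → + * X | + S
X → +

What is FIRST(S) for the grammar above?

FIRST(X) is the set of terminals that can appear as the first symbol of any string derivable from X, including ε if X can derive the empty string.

We compute FIRST(S) using the standard algorithm.
FIRST(S) = {+}
FIRST(X) = {+}
Therefore, FIRST(S) = {+}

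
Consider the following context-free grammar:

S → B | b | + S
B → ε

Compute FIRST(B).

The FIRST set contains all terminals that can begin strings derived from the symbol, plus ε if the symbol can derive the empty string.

We compute FIRST(B) using the standard algorithm.
FIRST(B) = {ε}
FIRST(S) = {+, b, ε}
Therefore, FIRST(B) = {ε}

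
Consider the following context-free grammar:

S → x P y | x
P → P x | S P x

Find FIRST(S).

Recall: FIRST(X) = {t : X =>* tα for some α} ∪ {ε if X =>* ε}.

We compute FIRST(S) using the standard algorithm.
FIRST(P) = {x}
FIRST(S) = {x}
Therefore, FIRST(S) = {x}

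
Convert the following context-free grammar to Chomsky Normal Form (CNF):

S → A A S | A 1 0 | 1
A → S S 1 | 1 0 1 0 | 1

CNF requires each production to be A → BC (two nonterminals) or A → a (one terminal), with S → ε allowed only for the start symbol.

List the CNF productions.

T1 → 1; T0 → 0; S → 1; A → 1; S → A X0; X0 → A S; S → A X1; X1 → T1 T0; A → S X2; X2 → S T1; A → T1 X3; X3 → T0 X4; X4 → T1 T0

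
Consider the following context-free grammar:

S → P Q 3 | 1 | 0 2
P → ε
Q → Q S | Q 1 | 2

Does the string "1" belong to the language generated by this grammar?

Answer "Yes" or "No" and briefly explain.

Yes - a valid derivation exists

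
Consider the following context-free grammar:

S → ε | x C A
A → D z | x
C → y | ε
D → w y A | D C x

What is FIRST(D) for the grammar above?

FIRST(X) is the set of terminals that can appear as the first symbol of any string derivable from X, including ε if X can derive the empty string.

We compute FIRST(D) using the standard algorithm.
FIRST(A) = {w, x}
FIRST(C) = {y, ε}
FIRST(D) = {w}
FIRST(S) = {x, ε}
Therefore, FIRST(D) = {w}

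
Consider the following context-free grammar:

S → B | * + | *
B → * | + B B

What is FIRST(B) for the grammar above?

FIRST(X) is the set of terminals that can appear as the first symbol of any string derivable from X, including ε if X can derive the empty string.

We compute FIRST(B) using the standard algorithm.
FIRST(B) = {*, +}
FIRST(S) = {*, +}
Therefore, FIRST(B) = {*, +}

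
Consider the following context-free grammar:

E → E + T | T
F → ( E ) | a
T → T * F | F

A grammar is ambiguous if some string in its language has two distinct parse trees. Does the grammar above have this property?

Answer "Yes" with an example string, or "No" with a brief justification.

No - the grammar is unambiguous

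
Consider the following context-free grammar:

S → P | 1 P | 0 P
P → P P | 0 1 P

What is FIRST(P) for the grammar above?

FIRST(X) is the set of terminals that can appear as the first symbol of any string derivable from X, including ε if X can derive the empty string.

We compute FIRST(P) using the standard algorithm.
FIRST(P) = {0}
FIRST(S) = {0, 1}
Therefore, FIRST(P) = {0}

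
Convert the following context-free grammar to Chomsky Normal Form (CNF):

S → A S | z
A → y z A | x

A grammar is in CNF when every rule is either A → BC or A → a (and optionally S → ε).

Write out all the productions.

S → z; TY → y; TZ → z; A → x; S → A S; A → TY X0; X0 → TZ A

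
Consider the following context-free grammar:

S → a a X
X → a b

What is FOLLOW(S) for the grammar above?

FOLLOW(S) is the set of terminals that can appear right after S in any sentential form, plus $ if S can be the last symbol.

We compute FOLLOW(S) using the standard algorithm.
FOLLOW(S) starts with {$}.
FIRST(S) = {a}
FIRST(X) = {a}
FOLLOW(S) = {$}
FOLLOW(X) = {$}
Therefore, FOLLOW(S) = {$}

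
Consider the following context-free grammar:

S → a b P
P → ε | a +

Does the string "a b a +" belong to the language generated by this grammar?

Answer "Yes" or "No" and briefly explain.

Yes - a valid derivation exists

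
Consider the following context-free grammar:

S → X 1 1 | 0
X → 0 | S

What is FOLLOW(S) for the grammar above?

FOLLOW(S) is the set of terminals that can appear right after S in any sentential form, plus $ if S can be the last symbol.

We compute FOLLOW(S) using the standard algorithm.
FOLLOW(S) starts with {$}.
FIRST(S) = {0}
FIRST(X) = {0}
FOLLOW(S) = {$, 1}
FOLLOW(X) = {1}
Therefore, FOLLOW(S) = {$, 1}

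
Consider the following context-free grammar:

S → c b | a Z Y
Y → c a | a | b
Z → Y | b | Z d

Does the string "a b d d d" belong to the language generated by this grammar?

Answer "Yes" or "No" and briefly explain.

No - no valid derivation exists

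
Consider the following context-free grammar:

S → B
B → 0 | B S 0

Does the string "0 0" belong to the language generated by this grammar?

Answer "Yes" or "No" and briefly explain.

No - no valid derivation exists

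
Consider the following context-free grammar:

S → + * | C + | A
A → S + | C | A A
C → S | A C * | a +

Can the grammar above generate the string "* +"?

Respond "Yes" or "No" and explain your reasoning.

No - no valid derivation exists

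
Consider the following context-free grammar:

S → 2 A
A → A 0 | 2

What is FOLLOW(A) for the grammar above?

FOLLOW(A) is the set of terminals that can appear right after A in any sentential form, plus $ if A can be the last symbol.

We compute FOLLOW(A) using the standard algorithm.
FOLLOW(S) starts with {$}.
FIRST(A) = {2}
FIRST(S) = {2}
FOLLOW(A) = {$, 0}
FOLLOW(S) = {$}
Therefore, FOLLOW(A) = {$, 0}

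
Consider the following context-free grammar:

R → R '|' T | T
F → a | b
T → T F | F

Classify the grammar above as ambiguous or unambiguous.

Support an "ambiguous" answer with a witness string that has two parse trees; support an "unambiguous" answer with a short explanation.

Unambiguous - every string in the language has a unique parse tree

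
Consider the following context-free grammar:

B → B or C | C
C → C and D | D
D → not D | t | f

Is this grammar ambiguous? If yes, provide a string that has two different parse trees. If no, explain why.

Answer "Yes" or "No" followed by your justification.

No - the grammar is unambiguous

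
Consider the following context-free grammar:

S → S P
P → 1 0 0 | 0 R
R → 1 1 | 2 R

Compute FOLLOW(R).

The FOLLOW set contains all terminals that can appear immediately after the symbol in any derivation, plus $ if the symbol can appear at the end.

We compute FOLLOW(R) using the standard algorithm.
FOLLOW(S) starts with {$}.
FIRST(P) = {0, 1}
FIRST(R) = {1, 2}
FIRST(S) = {}
FOLLOW(P) = {$, 0, 1}
FOLLOW(R) = {$, 0, 1}
FOLLOW(S) = {$, 0, 1}
Therefore, FOLLOW(R) = {$, 0, 1}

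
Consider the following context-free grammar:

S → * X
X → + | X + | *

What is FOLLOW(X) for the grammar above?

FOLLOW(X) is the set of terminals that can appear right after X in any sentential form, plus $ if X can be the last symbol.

We compute FOLLOW(X) using the standard algorithm.
FOLLOW(S) starts with {$}.
FIRST(S) = {*}
FIRST(X) = {*, +}
FOLLOW(S) = {$}
FOLLOW(X) = {$, +}
Therefore, FOLLOW(X) = {$, +}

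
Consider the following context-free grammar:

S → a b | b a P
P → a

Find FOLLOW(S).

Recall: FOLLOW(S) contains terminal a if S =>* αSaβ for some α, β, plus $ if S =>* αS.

We compute FOLLOW(S) using the standard algorithm.
FOLLOW(S) starts with {$}.
FIRST(P) = {a}
FIRST(S) = {a, b}
FOLLOW(P) = {$}
FOLLOW(S) = {$}
Therefore, FOLLOW(S) = {$}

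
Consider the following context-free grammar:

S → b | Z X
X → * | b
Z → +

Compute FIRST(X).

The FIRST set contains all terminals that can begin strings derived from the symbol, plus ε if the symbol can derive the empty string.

We compute FIRST(X) using the standard algorithm.
FIRST(S) = {+, b}
FIRST(X) = {*, b}
FIRST(Z) = {+}
Therefore, FIRST(X) = {*, b}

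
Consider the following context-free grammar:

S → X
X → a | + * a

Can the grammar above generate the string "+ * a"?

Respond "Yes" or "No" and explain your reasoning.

Yes - a valid derivation exists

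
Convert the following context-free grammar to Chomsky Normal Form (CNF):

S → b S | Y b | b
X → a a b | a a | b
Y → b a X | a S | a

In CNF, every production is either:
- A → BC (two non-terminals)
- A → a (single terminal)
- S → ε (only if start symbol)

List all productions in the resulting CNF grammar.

TB → b; S → b; TA → a; X → b; Y → a; S → TB S; S → Y TB; X → TA X0; X0 → TA TB; X → TA TA; Y → TB X1; X1 → TA X; Y → TA S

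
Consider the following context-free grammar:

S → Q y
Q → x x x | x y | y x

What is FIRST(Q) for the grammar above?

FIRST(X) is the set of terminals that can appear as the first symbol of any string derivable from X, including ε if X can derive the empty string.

We compute FIRST(Q) using the standard algorithm.
FIRST(Q) = {x, y}
FIRST(S) = {x, y}
Therefore, FIRST(Q) = {x, y}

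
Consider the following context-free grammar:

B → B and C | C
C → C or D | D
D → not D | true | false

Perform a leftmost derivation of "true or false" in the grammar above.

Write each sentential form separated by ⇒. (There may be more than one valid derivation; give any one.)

B ⇒ C ⇒ C or D ⇒ D or D ⇒ true or D ⇒ true or false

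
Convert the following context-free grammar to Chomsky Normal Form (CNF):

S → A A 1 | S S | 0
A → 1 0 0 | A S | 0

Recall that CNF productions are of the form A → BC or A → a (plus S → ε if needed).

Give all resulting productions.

T1 → 1; S → 0; T0 → 0; A → 0; S → A X0; X0 → A T1; S → S S; A → T1 X1; X1 → T0 T0; A → A S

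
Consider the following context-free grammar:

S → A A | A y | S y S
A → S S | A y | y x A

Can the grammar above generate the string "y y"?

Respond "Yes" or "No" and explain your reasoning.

No - no valid derivation exists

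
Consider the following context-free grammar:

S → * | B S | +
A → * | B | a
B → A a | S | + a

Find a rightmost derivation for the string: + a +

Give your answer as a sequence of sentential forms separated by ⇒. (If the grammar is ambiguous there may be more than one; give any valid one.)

S ⇒ B S ⇒ B + ⇒ + a +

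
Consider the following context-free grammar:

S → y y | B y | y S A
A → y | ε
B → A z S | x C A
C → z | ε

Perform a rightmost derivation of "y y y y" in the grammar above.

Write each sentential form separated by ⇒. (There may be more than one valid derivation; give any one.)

S ⇒ y S A ⇒ y S y ⇒ y y y y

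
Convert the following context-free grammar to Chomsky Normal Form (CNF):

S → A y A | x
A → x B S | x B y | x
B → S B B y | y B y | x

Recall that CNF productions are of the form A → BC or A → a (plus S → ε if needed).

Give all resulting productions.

TY → y; S → x; TX → x; A → x; B → x; S → A X0; X0 → TY A; A → TX X1; X1 → B S; A → TX X2; X2 → B TY; B → S X3; X3 → B X4; X4 → B TY; B → TY X5; X5 → B TY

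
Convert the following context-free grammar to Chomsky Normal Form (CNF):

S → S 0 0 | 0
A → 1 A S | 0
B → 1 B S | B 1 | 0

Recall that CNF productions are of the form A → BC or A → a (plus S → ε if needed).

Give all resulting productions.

T0 → 0; S → 0; T1 → 1; A → 0; B → 0; S → S X0; X0 → T0 T0; A → T1 X1; X1 → A S; B → T1 X2; X2 → B S; B → B T1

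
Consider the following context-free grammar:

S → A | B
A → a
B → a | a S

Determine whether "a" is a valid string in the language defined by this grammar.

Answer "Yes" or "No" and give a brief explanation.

Yes - a valid derivation exists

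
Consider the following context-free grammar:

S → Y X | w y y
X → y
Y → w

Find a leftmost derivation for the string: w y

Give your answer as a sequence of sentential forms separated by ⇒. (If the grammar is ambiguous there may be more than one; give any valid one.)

S ⇒ Y X ⇒ w X ⇒ w y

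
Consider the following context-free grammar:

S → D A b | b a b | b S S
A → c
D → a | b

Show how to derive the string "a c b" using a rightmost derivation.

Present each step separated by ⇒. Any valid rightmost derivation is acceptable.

S ⇒ D A b ⇒ D c b ⇒ a c b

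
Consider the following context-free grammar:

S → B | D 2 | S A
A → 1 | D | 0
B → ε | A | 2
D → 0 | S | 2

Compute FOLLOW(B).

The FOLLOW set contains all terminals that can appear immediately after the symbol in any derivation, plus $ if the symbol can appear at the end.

We compute FOLLOW(B) using the standard algorithm.
FOLLOW(S) starts with {$}.
FIRST(A) = {0, 1, 2, ε}
FIRST(B) = {0, 1, 2, ε}
FIRST(D) = {0, 1, 2, ε}
FIRST(S) = {0, 1, 2, ε}
FOLLOW(A) = {$, 0, 1, 2}
FOLLOW(B) = {$, 0, 1, 2}
FOLLOW(D) = {$, 0, 1, 2}
FOLLOW(S) = {$, 0, 1, 2}
Therefore, FOLLOW(B) = {$, 0, 1, 2}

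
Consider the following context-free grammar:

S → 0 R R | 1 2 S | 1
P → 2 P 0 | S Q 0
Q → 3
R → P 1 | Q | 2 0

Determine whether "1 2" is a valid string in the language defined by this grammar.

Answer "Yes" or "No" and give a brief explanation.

No - no valid derivation exists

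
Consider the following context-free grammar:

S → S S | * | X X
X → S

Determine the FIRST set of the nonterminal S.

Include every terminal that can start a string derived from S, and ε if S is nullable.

We compute FIRST(S) using the standard algorithm.
FIRST(S) = {*}
FIRST(X) = {*}
Therefore, FIRST(S) = {*}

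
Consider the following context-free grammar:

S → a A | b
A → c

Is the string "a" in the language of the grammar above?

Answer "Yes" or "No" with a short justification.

No - no valid derivation exists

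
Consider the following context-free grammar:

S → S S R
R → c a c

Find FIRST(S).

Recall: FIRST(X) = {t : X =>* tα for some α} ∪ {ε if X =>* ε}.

We compute FIRST(S) using the standard algorithm.
FIRST(R) = {c}
FIRST(S) = {}
Therefore, FIRST(S) = {}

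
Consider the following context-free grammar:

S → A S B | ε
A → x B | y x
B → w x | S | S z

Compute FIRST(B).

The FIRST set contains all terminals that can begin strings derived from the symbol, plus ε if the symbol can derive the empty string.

We compute FIRST(B) using the standard algorithm.
FIRST(A) = {x, y}
FIRST(B) = {w, x, y, z, ε}
FIRST(S) = {x, y, ε}
Therefore, FIRST(B) = {w, x, y, z, ε}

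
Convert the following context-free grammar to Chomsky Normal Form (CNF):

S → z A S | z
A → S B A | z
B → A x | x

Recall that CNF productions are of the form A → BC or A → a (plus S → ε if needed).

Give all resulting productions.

TZ → z; S → z; A → z; TX → x; B → x; S → TZ X0; X0 → A S; A → S X1; X1 → B A; B → A TX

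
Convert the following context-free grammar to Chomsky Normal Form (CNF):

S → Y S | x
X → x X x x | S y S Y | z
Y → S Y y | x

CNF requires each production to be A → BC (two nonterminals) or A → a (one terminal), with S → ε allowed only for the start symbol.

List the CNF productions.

S → x; TX → x; TY → y; X → z; Y → x; S → Y S; X → TX X0; X0 → X X1; X1 → TX TX; X → S X2; X2 → TY X3; X3 → S Y; Y → S X4; X4 → Y TY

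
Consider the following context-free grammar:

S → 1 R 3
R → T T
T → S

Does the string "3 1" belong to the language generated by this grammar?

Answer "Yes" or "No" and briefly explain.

No - no valid derivation exists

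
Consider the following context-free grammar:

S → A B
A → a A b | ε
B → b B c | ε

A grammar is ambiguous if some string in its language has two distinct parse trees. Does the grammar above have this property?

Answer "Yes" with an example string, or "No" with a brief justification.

No - the grammar is unambiguous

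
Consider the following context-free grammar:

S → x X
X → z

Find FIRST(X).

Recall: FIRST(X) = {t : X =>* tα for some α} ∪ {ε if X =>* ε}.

We compute FIRST(X) using the standard algorithm.
FIRST(S) = {x}
FIRST(X) = {z}
Therefore, FIRST(X) = {z}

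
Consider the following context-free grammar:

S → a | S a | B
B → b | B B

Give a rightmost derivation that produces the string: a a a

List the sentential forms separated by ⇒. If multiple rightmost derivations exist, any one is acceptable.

S ⇒ S a ⇒ S a a ⇒ a a a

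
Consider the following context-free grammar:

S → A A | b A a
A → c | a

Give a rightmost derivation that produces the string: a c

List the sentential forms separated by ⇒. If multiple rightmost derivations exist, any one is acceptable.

S ⇒ A A ⇒ A c ⇒ a c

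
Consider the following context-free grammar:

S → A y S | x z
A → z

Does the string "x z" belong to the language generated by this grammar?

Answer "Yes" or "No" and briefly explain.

Yes - a valid derivation exists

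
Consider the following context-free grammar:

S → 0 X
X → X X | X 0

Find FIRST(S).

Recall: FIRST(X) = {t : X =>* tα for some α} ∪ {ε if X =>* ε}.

We compute FIRST(S) using the standard algorithm.
FIRST(S) = {0}
FIRST(X) = {}
Therefore, FIRST(S) = {0}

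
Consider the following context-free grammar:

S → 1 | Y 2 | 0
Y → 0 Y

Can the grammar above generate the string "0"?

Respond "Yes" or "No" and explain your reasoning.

Yes - a valid derivation exists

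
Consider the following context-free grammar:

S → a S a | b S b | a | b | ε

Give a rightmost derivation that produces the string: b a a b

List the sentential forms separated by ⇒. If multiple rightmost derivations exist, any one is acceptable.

S ⇒ b S b ⇒ b a S a b ⇒ b a a b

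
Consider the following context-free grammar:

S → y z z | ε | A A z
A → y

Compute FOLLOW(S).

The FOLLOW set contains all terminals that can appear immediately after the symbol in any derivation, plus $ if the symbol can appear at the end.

We compute FOLLOW(S) using the standard algorithm.
FOLLOW(S) starts with {$}.
FIRST(A) = {y}
FIRST(S) = {y, ε}
FOLLOW(A) = {y, z}
FOLLOW(S) = {$}
Therefore, FOLLOW(S) = {$}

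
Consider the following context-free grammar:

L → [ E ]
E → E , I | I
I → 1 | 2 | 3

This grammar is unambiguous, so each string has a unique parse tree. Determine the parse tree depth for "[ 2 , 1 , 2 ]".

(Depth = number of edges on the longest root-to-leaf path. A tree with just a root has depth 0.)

5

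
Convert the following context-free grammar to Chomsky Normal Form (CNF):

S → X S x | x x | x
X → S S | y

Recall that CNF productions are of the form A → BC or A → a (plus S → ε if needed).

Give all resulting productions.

TX → x; S → x; X → y; S → X X0; X0 → S TX; S → TX TX; X → S S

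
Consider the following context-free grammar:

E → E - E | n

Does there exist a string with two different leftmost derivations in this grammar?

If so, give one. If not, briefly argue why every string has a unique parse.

Yes - the string 'n - n - n - n - n' has two distinct leftmost derivations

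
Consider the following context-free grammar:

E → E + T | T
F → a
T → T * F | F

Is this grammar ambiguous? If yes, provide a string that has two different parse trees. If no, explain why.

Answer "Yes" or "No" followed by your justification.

No - the grammar is unambiguous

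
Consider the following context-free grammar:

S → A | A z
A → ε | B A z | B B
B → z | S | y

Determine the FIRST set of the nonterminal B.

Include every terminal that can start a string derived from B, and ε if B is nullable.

We compute FIRST(B) using the standard algorithm.
FIRST(A) = {y, z, ε}
FIRST(B) = {y, z, ε}
FIRST(S) = {y, z, ε}
Therefore, FIRST(B) = {y, z, ε}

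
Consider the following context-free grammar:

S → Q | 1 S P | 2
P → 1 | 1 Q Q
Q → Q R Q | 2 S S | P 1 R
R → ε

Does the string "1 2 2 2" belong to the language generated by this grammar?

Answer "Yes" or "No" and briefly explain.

No - no valid derivation exists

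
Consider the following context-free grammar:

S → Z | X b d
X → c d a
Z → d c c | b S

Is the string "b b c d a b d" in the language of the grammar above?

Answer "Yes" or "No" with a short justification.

Yes - a valid derivation exists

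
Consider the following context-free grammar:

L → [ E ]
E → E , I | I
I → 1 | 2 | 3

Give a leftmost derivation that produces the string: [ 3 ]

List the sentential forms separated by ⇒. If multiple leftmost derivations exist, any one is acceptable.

L ⇒ [ E ] ⇒ [ I ] ⇒ [ 3 ]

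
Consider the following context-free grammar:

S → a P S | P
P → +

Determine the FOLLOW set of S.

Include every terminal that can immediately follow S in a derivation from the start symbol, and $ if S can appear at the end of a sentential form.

We compute FOLLOW(S) using the standard algorithm.
FOLLOW(S) starts with {$}.
FIRST(P) = {+}
FIRST(S) = {+, a}
FOLLOW(P) = {$, +, a}
FOLLOW(S) = {$}
Therefore, FOLLOW(S) = {$}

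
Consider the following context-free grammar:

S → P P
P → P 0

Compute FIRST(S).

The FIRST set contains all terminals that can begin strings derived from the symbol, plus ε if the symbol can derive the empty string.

We compute FIRST(S) using the standard algorithm.
FIRST(P) = {}
FIRST(S) = {}
Therefore, FIRST(S) = {}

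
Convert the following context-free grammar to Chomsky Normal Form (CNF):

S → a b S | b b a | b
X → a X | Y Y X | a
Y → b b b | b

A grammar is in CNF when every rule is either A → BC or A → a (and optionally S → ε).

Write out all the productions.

TA → a; TB → b; S → b; X → a; Y → b; S → TA X0; X0 → TB S; S → TB X1; X1 → TB TA; X → TA X; X → Y X2; X2 → Y X; Y → TB X3; X3 → TB TB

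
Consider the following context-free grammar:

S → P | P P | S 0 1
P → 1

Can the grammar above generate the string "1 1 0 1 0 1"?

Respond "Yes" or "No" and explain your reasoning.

Yes - a valid derivation exists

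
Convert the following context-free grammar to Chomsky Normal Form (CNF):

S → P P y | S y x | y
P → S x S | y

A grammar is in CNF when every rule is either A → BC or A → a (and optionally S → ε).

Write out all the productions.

TY → y; TX → x; S → y; P → y; S → P X0; X0 → P TY; S → S X1; X1 → TY TX; P → S X2; X2 → TX S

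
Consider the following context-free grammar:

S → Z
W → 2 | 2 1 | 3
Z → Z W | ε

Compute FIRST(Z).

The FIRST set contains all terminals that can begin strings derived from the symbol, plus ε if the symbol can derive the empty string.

We compute FIRST(Z) using the standard algorithm.
FIRST(S) = {2, 3, ε}
FIRST(W) = {2, 3}
FIRST(Z) = {2, 3, ε}
Therefore, FIRST(Z) = {2, 3, ε}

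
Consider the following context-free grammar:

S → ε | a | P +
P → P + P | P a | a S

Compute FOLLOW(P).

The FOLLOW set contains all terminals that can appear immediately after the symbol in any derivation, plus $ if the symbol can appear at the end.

We compute FOLLOW(P) using the standard algorithm.
FOLLOW(S) starts with {$}.
FIRST(P) = {a}
FIRST(S) = {a, ε}
FOLLOW(P) = {+, a}
FOLLOW(S) = {$, +, a}
Therefore, FOLLOW(P) = {+, a}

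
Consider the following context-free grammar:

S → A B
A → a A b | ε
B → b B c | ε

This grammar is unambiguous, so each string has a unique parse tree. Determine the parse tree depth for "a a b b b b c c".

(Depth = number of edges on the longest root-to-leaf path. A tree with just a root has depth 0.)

4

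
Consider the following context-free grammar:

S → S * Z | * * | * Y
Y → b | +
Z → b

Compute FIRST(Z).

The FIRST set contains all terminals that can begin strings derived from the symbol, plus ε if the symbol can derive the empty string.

We compute FIRST(Z) using the standard algorithm.
FIRST(S) = {*}
FIRST(Y) = {+, b}
FIRST(Z) = {b}
Therefore, FIRST(Z) = {b}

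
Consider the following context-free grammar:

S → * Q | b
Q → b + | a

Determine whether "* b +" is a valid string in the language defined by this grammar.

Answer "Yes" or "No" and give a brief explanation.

Yes - a valid derivation exists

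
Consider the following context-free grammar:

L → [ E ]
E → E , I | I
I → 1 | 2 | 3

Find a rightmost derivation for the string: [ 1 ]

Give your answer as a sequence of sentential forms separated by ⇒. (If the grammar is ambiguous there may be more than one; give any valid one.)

L ⇒ [ E ] ⇒ [ I ] ⇒ [ 1 ]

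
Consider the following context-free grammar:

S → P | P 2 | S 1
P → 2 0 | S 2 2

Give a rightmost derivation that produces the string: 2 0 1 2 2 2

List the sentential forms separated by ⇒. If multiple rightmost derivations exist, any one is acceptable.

S ⇒ P 2 ⇒ S 2 2 2 ⇒ S 1 2 2 2 ⇒ P 1 2 2 2 ⇒ 2 0 1 2 2 2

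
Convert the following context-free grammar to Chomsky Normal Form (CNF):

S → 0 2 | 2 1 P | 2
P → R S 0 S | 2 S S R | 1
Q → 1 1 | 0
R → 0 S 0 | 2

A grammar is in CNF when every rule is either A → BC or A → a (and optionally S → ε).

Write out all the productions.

T0 → 0; T2 → 2; T1 → 1; S → 2; P → 1; Q → 0; R → 2; S → T0 T2; S → T2 X0; X0 → T1 P; P → R X1; X1 → S X2; X2 → T0 S; P → T2 X3; X3 → S X4; X4 → S R; Q → T1 T1; R → T0 X5; X5 → S T0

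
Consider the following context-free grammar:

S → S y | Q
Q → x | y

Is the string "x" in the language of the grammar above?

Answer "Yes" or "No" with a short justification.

Yes - a valid derivation exists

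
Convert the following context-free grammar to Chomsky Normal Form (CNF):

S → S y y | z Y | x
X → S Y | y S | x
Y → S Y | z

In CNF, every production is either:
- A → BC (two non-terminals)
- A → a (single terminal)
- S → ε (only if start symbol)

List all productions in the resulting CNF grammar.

TY → y; TZ → z; S → x; X → x; Y → z; S → S X0; X0 → TY TY; S → TZ Y; X → S Y; X → TY S; Y → S Y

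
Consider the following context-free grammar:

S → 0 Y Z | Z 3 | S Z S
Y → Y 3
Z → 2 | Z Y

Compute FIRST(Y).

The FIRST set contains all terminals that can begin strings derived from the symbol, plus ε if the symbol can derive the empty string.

We compute FIRST(Y) using the standard algorithm.
FIRST(S) = {0, 2}
FIRST(Y) = {}
FIRST(Z) = {2}
Therefore, FIRST(Y) = {}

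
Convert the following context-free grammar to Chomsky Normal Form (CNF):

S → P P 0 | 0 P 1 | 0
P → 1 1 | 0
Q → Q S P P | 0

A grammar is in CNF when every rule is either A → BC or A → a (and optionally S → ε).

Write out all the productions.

T0 → 0; T1 → 1; S → 0; P → 0; Q → 0; S → P X0; X0 → P T0; S → T0 X1; X1 → P T1; P → T1 T1; Q → Q X2; X2 → S X3; X3 → P P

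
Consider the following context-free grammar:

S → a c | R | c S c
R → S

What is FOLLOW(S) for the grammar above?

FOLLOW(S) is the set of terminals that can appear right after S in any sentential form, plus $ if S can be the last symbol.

We compute FOLLOW(S) using the standard algorithm.
FOLLOW(S) starts with {$}.
FIRST(R) = {a, c}
FIRST(S) = {a, c}
FOLLOW(R) = {$, c}
FOLLOW(S) = {$, c}
Therefore, FOLLOW(S) = {$, c}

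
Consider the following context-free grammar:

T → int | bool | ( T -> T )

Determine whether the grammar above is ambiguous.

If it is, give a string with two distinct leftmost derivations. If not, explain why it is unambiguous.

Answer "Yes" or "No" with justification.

No - the grammar is unambiguous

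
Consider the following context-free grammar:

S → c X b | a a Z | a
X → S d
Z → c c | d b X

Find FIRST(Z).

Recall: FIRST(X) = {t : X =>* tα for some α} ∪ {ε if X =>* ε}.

We compute FIRST(Z) using the standard algorithm.
FIRST(S) = {a, c}
FIRST(X) = {a, c}
FIRST(Z) = {c, d}
Therefore, FIRST(Z) = {c, d}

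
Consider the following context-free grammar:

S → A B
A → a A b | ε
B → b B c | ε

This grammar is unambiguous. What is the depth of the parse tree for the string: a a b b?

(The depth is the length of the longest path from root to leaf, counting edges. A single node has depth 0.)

4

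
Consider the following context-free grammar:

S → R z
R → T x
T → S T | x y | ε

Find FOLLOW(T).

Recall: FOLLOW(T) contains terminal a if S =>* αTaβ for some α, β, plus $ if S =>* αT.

We compute FOLLOW(T) using the standard algorithm.
FOLLOW(S) starts with {$}.
FIRST(R) = {x}
FIRST(S) = {x}
FIRST(T) = {x, ε}
FOLLOW(R) = {z}
FOLLOW(S) = {$, x}
FOLLOW(T) = {x}
Therefore, FOLLOW(T) = {x}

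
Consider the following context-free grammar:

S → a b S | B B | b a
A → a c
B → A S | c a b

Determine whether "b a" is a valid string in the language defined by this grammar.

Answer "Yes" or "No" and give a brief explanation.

Yes - a valid derivation exists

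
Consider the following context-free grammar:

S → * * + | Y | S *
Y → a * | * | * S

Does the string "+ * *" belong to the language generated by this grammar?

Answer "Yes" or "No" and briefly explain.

No - no valid derivation exists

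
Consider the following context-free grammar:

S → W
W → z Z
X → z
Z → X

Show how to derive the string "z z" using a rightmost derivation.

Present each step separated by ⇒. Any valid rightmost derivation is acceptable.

S ⇒ W ⇒ z Z ⇒ z X ⇒ z z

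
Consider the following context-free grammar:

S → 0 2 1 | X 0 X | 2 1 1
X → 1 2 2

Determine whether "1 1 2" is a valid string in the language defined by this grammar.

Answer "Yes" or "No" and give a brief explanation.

No - no valid derivation exists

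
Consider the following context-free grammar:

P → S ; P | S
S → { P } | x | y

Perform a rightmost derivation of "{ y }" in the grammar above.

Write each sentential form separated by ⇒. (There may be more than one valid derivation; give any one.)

P ⇒ S ⇒ { P } ⇒ { S } ⇒ { y }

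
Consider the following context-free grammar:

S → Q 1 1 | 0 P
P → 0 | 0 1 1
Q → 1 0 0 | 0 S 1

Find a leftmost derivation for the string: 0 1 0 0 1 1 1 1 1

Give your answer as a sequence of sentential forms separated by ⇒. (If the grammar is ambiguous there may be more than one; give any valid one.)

S ⇒ Q 1 1 ⇒ 0 S 1 1 1 ⇒ 0 Q 1 1 1 1 1 ⇒ 0 1 0 0 1 1 1 1 1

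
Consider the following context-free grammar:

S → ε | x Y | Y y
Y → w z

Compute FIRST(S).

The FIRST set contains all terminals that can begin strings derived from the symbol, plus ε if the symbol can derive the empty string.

We compute FIRST(S) using the standard algorithm.
FIRST(S) = {w, x, ε}
FIRST(Y) = {w}
Therefore, FIRST(S) = {w, x, ε}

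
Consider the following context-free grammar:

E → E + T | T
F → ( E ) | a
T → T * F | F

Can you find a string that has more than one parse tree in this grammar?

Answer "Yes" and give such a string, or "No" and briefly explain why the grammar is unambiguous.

No - the grammar is unambiguous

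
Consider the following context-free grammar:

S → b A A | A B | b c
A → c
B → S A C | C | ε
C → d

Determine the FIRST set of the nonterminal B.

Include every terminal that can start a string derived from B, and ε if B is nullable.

We compute FIRST(B) using the standard algorithm.
FIRST(A) = {c}
FIRST(B) = {b, c, d, ε}
FIRST(C) = {d}
FIRST(S) = {b, c}
Therefore, FIRST(B) = {b, c, d, ε}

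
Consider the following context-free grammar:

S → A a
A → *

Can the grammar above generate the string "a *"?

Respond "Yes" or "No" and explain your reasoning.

No - no valid derivation exists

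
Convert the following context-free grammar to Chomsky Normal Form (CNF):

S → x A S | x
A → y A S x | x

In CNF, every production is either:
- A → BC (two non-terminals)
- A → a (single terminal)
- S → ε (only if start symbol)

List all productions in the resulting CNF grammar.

TX → x; S → x; TY → y; A → x; S → TX X0; X0 → A S; A → TY X1; X1 → A X2; X2 → S TX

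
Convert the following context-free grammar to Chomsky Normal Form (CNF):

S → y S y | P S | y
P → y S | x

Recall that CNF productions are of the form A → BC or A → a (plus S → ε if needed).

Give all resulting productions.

TY → y; S → y; P → x; S → TY X0; X0 → S TY; S → P S; P → TY S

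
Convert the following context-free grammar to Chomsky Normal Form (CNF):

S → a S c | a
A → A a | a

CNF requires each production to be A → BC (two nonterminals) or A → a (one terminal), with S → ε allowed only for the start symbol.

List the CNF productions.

TA → a; TC → c; S → a; A → a; S → TA X0; X0 → S TC; A → A TA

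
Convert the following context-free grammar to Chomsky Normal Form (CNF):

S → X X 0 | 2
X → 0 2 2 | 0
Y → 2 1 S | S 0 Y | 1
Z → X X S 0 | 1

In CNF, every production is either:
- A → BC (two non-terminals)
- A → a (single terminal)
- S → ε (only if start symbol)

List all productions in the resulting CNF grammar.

T0 → 0; S → 2; T2 → 2; X → 0; T1 → 1; Y → 1; Z → 1; S → X X0; X0 → X T0; X → T0 X1; X1 → T2 T2; Y → T2 X2; X2 → T1 S; Y → S X3; X3 → T0 Y; Z → X X4; X4 → X X5; X5 → S T0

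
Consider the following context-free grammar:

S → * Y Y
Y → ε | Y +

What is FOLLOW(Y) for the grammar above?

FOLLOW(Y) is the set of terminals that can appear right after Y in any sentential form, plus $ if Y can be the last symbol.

We compute FOLLOW(Y) using the standard algorithm.
FOLLOW(S) starts with {$}.
FIRST(S) = {*}
FIRST(Y) = {+, ε}
FOLLOW(S) = {$}
FOLLOW(Y) = {$, +}
Therefore, FOLLOW(Y) = {$, +}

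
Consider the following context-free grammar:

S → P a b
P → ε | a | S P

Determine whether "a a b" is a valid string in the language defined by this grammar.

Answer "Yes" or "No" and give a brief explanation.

Yes - a valid derivation exists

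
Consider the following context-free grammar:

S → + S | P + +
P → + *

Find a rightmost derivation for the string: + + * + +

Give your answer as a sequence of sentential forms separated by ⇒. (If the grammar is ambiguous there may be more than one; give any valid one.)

S ⇒ + S ⇒ + P + + ⇒ + + * + +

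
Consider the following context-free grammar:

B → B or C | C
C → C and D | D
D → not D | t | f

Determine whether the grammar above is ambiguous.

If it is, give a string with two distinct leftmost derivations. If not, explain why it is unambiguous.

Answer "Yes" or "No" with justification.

No - the grammar is unambiguous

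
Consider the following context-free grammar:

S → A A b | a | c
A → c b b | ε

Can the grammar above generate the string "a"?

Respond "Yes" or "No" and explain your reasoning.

Yes - a valid derivation exists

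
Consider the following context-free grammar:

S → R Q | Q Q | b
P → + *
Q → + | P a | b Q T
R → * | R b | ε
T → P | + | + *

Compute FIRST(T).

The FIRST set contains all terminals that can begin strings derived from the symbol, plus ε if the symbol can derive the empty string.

We compute FIRST(T) using the standard algorithm.
FIRST(P) = {+}
FIRST(Q) = {+, b}
FIRST(R) = {*, b, ε}
FIRST(S) = {*, +, b}
FIRST(T) = {+}
Therefore, FIRST(T) = {+}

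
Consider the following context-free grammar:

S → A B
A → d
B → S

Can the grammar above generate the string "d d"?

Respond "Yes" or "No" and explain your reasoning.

No - no valid derivation exists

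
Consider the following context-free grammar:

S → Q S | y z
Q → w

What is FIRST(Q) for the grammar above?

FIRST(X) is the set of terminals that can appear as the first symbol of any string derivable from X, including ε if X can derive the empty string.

We compute FIRST(Q) using the standard algorithm.
FIRST(Q) = {w}
FIRST(S) = {w, y}
Therefore, FIRST(Q) = {w}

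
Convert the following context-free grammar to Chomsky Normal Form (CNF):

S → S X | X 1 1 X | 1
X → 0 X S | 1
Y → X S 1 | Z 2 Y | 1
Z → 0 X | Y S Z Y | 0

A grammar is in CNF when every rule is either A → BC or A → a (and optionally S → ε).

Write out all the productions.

T1 → 1; S → 1; T0 → 0; X → 1; T2 → 2; Y → 1; Z → 0; S → S X; S → X X0; X0 → T1 X1; X1 → T1 X; X → T0 X2; X2 → X S; Y → X X3; X3 → S T1; Y → Z X4; X4 → T2 Y; Z → T0 X; Z → Y X5; X5 → S X6; X6 → Z Y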